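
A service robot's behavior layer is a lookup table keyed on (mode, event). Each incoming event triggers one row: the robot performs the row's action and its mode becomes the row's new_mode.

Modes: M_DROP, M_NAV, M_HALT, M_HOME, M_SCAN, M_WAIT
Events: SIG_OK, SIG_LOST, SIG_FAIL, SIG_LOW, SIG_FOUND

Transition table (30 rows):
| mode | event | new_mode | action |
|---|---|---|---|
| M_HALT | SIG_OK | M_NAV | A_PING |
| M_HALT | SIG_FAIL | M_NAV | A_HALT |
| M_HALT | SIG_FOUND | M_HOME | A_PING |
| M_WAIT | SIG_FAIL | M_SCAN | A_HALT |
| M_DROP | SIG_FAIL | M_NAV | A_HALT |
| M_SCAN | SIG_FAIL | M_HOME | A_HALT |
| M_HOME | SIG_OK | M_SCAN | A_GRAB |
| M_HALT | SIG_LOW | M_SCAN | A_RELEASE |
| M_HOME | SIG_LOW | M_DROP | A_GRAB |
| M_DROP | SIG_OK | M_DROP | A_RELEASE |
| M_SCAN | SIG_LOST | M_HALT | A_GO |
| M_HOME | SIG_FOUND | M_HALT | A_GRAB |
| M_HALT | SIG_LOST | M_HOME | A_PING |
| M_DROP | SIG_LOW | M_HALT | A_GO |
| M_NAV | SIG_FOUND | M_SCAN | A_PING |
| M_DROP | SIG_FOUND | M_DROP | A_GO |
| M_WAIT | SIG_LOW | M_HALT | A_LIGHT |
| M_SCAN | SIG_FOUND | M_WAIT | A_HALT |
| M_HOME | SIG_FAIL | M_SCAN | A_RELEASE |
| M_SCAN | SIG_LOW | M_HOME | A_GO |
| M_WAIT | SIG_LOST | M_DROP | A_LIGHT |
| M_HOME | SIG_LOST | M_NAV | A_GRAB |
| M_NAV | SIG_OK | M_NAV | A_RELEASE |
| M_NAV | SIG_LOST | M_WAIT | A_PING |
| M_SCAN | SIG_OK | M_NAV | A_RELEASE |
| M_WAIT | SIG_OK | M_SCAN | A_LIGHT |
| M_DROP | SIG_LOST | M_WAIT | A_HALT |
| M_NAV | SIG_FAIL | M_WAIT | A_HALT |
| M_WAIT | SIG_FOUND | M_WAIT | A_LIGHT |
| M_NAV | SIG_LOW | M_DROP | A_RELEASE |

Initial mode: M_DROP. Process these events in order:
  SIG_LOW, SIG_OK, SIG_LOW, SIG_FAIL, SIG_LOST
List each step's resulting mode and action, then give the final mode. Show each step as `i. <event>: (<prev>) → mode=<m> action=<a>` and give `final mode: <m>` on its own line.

final mode: M_WAIT

1. SIG_LOW: (M_DROP) → mode=M_HALT action=A_GO
2. SIG_OK: (M_HALT) → mode=M_NAV action=A_PING
3. SIG_LOW: (M_NAV) → mode=M_DROP action=A_RELEASE
4. SIG_FAIL: (M_DROP) → mode=M_NAV action=A_HALT
5. SIG_LOST: (M_NAV) → mode=M_WAIT action=A_PING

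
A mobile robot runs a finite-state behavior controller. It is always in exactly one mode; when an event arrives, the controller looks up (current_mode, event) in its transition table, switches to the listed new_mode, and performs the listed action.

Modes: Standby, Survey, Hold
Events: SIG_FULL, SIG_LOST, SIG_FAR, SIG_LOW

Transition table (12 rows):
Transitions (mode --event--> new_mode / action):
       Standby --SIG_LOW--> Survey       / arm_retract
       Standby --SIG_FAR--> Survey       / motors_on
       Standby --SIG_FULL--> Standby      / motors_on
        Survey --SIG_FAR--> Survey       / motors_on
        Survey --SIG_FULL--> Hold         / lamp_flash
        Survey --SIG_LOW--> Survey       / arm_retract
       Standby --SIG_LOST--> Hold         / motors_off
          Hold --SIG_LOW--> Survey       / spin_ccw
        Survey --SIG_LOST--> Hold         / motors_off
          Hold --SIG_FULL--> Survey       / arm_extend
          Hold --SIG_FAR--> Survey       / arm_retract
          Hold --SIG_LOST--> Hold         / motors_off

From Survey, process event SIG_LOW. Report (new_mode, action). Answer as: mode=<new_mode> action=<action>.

mode=Survey action=arm_retract

current mode = Survey; filter table to that mode:
  (Survey, SIG_FAR) → (Survey, motors_on)
  (Survey, SIG_FULL) → (Hold, lamp_flash)
  (Survey, SIG_LOW) → (Survey, arm_retract)  ← event matches
  (Survey, SIG_LOST) → (Hold, motors_off)
event = SIG_LOW selects (Survey, arm_retract)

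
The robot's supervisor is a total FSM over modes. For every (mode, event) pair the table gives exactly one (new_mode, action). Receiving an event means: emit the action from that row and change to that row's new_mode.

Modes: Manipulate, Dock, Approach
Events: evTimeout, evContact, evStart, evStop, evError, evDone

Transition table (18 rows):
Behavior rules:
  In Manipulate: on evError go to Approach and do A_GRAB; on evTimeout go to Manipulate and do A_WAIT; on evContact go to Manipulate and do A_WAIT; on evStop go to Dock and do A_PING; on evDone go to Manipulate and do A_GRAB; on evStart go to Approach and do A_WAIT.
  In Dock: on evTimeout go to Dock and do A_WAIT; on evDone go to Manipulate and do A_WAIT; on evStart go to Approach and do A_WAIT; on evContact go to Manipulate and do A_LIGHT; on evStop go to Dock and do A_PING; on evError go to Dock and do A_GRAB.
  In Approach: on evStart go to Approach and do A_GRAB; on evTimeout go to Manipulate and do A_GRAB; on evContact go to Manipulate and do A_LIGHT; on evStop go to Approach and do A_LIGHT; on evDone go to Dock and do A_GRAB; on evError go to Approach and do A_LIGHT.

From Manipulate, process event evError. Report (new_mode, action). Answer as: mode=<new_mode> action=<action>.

mode=Approach action=A_GRAB

current mode = Manipulate; filter table to that mode:
  (Manipulate, evError) → (Approach, A_GRAB)  ← event matches
  (Manipulate, evTimeout) → (Manipulate, A_WAIT)
  (Manipulate, evContact) → (Manipulate, A_WAIT)
  (Manipulate, evStop) → (Dock, A_PING)
  (Manipulate, evDone) → (Manipulate, A_GRAB)
  (Manipulate, evStart) → (Approach, A_WAIT)
event = evError selects (Approach, A_GRAB)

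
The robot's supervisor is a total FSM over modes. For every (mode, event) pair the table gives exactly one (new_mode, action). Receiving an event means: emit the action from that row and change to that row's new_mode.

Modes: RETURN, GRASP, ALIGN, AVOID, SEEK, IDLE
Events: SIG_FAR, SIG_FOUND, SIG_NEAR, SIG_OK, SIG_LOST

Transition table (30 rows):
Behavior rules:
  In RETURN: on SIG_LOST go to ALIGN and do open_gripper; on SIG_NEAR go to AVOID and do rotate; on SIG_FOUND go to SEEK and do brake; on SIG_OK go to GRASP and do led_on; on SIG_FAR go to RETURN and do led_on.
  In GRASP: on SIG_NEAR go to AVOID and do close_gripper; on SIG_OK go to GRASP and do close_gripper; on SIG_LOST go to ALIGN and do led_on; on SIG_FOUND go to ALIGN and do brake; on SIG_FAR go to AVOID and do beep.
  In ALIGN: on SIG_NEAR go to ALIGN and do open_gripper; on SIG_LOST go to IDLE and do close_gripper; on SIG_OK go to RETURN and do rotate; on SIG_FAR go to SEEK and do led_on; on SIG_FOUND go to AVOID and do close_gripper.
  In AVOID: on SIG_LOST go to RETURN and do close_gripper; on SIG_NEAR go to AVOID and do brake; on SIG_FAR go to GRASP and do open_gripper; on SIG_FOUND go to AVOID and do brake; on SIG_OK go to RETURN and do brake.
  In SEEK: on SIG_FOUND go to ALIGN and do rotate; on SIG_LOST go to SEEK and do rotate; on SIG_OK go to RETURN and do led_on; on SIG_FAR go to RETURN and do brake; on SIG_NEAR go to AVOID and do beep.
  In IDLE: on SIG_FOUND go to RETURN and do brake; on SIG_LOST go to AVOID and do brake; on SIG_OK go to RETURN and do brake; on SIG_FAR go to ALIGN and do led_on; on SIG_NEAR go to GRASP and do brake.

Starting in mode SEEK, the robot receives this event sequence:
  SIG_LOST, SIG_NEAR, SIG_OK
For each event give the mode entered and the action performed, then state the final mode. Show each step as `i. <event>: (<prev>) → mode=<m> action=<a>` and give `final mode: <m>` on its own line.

1. SIG_LOST: (SEEK) → mode=SEEK action=rotate
2. SIG_NEAR: (SEEK) → mode=AVOID action=beep
3. SIG_OK: (AVOID) → mode=RETURN action=brake

final mode: RETURN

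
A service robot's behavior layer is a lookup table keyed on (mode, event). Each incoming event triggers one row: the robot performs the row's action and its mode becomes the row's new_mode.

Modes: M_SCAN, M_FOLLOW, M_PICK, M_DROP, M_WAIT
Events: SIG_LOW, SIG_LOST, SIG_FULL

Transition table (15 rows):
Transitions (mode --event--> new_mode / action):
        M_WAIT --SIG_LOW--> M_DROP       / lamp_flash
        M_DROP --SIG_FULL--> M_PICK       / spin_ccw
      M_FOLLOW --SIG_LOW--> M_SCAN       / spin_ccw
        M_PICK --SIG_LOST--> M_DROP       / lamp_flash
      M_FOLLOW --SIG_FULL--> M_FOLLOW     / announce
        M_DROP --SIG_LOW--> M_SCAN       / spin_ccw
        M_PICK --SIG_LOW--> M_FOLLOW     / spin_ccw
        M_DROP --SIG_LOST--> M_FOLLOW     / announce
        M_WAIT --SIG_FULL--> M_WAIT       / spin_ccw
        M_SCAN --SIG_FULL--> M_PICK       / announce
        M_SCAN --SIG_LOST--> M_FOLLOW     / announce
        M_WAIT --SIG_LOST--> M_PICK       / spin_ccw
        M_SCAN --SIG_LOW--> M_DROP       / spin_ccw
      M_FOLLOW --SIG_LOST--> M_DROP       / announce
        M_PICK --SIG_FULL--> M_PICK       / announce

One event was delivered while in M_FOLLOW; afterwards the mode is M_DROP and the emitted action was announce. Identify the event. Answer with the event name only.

try SIG_LOW: (M_FOLLOW, SIG_LOW) → (M_SCAN, spin_ccw)
try SIG_LOST: (M_FOLLOW, SIG_LOST) → (M_DROP, announce)  ← matches
try SIG_FULL: (M_FOLLOW, SIG_FULL) → (M_FOLLOW, announce)

SIG_LOST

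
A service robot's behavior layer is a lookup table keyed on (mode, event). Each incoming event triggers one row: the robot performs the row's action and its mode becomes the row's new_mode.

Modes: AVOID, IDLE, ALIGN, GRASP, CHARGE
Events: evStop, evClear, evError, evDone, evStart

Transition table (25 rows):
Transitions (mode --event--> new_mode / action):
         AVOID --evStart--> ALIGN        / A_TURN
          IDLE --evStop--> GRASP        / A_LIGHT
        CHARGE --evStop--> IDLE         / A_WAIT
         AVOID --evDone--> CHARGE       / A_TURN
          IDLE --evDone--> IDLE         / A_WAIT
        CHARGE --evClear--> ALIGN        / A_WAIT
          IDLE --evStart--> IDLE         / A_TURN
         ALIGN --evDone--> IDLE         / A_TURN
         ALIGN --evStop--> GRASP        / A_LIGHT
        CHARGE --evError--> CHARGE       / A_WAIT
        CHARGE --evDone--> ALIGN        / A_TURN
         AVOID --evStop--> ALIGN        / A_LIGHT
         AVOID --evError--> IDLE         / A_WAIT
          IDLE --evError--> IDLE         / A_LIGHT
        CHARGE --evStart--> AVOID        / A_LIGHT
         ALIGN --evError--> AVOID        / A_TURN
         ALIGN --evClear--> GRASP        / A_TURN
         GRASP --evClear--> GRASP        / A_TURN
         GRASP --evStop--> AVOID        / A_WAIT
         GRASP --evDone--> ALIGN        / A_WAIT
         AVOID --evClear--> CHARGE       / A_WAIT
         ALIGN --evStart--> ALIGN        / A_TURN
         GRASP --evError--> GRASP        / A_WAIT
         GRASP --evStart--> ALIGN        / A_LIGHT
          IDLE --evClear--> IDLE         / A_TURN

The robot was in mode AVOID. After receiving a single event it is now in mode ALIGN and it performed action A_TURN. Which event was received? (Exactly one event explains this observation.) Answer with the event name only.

evStart

try evStop: (AVOID, evStop) → (ALIGN, A_LIGHT)
try evClear: (AVOID, evClear) → (CHARGE, A_WAIT)
try evError: (AVOID, evError) → (IDLE, A_WAIT)
try evDone: (AVOID, evDone) → (CHARGE, A_TURN)
try evStart: (AVOID, evStart) → (ALIGN, A_TURN)  ← matches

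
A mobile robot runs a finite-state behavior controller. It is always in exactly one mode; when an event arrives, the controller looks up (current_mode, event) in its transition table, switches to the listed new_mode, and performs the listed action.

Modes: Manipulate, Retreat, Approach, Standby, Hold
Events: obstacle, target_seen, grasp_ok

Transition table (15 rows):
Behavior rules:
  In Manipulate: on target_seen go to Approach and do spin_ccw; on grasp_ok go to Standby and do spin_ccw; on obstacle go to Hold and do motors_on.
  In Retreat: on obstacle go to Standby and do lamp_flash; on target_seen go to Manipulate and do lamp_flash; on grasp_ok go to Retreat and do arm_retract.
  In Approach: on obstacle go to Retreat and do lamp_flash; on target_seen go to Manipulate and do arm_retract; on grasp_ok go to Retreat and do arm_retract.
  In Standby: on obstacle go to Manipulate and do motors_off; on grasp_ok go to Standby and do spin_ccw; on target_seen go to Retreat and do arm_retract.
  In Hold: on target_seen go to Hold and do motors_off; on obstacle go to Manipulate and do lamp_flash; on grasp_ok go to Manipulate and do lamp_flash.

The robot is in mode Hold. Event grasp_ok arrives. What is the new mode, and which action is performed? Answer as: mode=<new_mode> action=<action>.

mode=Manipulate action=lamp_flash

current mode = Hold; filter table to that mode:
  (Hold, target_seen) → (Hold, motors_off)
  (Hold, obstacle) → (Manipulate, lamp_flash)
  (Hold, grasp_ok) → (Manipulate, lamp_flash)  ← event matches
event = grasp_ok selects (Manipulate, lamp_flash)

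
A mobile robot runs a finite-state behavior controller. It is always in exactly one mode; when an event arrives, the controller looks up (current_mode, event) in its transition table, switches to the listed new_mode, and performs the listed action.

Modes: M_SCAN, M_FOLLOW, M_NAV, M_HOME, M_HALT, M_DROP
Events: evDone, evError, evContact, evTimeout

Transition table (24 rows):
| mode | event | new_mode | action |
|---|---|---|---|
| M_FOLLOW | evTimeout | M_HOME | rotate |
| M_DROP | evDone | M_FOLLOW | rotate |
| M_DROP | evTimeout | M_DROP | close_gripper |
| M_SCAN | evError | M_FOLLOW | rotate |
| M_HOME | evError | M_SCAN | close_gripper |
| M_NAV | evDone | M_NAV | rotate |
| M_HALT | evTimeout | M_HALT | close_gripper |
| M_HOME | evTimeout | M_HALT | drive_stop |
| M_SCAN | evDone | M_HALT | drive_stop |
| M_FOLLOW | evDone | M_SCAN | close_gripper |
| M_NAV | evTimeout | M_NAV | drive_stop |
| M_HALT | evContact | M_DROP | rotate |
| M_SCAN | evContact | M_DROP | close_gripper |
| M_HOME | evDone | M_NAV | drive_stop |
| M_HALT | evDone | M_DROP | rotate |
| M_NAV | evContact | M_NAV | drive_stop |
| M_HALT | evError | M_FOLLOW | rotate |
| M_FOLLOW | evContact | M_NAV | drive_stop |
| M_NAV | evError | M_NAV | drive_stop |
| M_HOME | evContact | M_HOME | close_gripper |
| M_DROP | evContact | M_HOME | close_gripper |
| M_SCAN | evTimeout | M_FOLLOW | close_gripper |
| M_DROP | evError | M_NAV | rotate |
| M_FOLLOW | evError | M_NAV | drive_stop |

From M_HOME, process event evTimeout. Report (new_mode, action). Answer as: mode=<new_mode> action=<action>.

current mode = M_HOME; filter table to that mode:
  (M_HOME, evError) → (M_SCAN, close_gripper)
  (M_HOME, evTimeout) → (M_HALT, drive_stop)  ← event matches
  (M_HOME, evDone) → (M_NAV, drive_stop)
  (M_HOME, evContact) → (M_HOME, close_gripper)
event = evTimeout selects (M_HALT, drive_stop)

mode=M_HALT action=drive_stop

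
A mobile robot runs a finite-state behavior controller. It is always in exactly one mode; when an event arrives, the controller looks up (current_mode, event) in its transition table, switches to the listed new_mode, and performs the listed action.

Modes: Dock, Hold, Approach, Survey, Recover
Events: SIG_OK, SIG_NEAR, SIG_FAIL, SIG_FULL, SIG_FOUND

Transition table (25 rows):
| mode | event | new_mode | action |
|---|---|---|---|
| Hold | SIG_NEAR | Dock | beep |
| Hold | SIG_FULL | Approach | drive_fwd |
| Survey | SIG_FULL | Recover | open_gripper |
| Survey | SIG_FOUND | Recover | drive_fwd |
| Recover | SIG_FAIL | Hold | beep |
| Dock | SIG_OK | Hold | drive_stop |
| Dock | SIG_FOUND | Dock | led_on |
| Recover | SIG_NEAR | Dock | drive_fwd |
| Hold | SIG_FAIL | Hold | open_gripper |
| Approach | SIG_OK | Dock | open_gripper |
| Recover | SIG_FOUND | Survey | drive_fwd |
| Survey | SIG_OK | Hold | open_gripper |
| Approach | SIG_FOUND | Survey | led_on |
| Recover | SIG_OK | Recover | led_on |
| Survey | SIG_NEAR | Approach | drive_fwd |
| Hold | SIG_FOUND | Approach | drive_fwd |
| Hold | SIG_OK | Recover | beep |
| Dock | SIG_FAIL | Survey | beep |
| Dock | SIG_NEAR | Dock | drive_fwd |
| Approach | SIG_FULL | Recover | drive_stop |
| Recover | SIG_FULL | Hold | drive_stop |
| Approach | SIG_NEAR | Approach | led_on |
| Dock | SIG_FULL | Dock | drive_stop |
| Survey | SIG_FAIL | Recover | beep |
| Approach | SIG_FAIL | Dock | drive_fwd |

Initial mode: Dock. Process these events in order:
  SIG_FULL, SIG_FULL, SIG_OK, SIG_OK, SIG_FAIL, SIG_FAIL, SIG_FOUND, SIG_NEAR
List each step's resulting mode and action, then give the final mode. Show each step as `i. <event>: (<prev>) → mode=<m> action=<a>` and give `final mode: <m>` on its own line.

final mode: Approach

1. SIG_FULL: (Dock) → mode=Dock action=drive_stop
2. SIG_FULL: (Dock) → mode=Dock action=drive_stop
3. SIG_OK: (Dock) → mode=Hold action=drive_stop
4. SIG_OK: (Hold) → mode=Recover action=beep
5. SIG_FAIL: (Recover) → mode=Hold action=beep
6. SIG_FAIL: (Hold) → mode=Hold action=open_gripper
7. SIG_FOUND: (Hold) → mode=Approach action=drive_fwd
8. SIG_NEAR: (Approach) → mode=Approach action=led_on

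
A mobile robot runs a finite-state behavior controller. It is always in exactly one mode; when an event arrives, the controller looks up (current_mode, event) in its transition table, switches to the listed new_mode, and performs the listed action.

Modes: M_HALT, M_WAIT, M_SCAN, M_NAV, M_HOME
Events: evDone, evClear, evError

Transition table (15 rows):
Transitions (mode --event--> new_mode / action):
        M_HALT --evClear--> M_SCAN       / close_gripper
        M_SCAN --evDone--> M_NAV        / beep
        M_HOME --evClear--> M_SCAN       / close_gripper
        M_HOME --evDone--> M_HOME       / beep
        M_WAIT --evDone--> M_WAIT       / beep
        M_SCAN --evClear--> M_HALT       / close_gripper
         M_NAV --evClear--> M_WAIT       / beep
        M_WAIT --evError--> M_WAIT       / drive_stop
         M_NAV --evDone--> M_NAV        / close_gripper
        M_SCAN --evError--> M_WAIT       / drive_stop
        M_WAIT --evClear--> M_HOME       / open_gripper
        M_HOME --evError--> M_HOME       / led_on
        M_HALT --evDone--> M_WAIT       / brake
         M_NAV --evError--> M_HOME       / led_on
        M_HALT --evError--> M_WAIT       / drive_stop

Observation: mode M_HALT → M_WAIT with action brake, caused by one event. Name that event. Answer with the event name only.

try evDone: (M_HALT, evDone) → (M_WAIT, brake)  ← matches
try evClear: (M_HALT, evClear) → (M_SCAN, close_gripper)
try evError: (M_HALT, evError) → (M_WAIT, drive_stop)

evDone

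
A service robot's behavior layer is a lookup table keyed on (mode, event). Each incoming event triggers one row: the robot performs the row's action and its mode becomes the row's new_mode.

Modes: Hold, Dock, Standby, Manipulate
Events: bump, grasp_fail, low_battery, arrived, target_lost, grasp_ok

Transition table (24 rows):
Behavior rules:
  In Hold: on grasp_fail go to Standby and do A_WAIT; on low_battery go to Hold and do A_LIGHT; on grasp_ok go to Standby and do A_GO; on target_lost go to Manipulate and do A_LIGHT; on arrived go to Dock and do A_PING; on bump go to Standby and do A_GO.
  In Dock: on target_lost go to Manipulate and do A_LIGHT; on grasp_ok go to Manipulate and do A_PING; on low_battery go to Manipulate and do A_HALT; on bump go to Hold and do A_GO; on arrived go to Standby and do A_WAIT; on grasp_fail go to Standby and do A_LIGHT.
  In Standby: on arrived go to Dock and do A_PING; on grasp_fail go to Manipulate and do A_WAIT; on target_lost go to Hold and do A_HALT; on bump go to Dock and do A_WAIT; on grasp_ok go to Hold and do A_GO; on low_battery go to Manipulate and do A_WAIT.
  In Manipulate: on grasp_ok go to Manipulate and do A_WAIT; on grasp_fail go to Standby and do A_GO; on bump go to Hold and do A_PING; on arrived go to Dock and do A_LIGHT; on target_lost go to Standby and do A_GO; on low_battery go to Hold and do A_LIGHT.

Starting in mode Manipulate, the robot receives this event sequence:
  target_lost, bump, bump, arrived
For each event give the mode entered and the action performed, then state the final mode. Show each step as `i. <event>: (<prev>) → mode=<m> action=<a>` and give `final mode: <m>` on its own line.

1. target_lost: (Manipulate) → mode=Standby action=A_GO
2. bump: (Standby) → mode=Dock action=A_WAIT
3. bump: (Dock) → mode=Hold action=A_GO
4. arrived: (Hold) → mode=Dock action=A_PING

final mode: Dock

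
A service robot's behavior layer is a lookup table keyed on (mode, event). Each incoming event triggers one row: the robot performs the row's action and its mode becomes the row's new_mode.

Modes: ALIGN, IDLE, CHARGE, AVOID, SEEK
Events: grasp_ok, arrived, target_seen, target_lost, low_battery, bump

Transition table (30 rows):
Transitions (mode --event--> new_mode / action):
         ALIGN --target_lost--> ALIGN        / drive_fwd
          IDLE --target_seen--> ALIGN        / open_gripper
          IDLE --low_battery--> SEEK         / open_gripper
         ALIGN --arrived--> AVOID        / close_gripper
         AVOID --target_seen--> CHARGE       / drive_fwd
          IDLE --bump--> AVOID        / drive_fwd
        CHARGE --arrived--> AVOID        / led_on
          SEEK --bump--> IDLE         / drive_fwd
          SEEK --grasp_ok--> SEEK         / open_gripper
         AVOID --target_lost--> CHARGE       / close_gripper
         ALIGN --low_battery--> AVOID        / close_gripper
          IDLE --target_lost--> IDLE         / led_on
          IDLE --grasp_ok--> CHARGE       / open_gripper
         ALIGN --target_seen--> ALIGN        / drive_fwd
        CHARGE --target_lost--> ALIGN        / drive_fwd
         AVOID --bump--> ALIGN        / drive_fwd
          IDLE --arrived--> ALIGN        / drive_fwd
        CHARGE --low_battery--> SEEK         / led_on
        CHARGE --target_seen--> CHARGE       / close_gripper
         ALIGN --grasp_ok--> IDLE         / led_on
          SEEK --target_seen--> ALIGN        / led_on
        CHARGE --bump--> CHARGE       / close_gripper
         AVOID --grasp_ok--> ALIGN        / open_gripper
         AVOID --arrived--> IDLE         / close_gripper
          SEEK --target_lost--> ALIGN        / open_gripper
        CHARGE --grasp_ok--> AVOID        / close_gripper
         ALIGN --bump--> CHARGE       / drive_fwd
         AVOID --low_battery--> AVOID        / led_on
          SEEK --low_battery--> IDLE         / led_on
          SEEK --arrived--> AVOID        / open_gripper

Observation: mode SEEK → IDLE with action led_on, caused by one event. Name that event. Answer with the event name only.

try grasp_ok: (SEEK, grasp_ok) → (SEEK, open_gripper)
try arrived: (SEEK, arrived) → (AVOID, open_gripper)
try target_seen: (SEEK, target_seen) → (ALIGN, led_on)
try target_lost: (SEEK, target_lost) → (ALIGN, open_gripper)
try low_battery: (SEEK, low_battery) → (IDLE, led_on)  ← matches
try bump: (SEEK, bump) → (IDLE, drive_fwd)

low_battery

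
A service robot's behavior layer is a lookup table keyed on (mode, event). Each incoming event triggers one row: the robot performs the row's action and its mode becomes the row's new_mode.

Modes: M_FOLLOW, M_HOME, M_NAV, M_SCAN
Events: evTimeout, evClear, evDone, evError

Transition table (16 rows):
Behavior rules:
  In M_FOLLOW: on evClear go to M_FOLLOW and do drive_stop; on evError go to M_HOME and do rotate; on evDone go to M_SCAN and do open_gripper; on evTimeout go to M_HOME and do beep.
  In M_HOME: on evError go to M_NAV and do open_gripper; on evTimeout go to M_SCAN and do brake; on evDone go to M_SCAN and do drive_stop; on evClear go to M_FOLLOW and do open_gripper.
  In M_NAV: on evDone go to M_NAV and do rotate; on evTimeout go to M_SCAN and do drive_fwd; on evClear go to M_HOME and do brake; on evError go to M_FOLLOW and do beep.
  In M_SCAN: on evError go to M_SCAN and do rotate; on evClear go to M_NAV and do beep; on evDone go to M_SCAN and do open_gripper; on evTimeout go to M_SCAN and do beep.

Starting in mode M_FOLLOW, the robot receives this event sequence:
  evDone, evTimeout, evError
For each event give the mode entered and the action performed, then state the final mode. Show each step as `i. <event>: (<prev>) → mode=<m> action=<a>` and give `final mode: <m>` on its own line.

1. evDone: (M_FOLLOW) → mode=M_SCAN action=open_gripper
2. evTimeout: (M_SCAN) → mode=M_SCAN action=beep
3. evError: (M_SCAN) → mode=M_SCAN action=rotate

final mode: M_SCAN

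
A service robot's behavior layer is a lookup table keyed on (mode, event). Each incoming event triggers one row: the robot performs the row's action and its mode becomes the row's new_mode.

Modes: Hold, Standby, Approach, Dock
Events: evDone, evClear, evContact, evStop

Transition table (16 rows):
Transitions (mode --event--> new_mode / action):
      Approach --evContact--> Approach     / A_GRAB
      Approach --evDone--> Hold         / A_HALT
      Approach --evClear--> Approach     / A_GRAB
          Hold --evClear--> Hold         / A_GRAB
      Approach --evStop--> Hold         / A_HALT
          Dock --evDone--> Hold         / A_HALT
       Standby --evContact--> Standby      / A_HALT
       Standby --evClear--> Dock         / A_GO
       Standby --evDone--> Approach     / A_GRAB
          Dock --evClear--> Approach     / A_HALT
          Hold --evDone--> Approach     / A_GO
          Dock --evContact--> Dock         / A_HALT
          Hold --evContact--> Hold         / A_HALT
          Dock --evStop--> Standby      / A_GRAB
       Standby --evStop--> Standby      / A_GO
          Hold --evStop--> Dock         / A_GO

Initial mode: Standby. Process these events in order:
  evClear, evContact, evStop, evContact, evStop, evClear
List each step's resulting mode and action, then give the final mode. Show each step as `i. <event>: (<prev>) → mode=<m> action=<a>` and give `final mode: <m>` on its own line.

final mode: Dock

1. evClear: (Standby) → mode=Dock action=A_GO
2. evContact: (Dock) → mode=Dock action=A_HALT
3. evStop: (Dock) → mode=Standby action=A_GRAB
4. evContact: (Standby) → mode=Standby action=A_HALT
5. evStop: (Standby) → mode=Standby action=A_GO
6. evClear: (Standby) → mode=Dock action=A_GO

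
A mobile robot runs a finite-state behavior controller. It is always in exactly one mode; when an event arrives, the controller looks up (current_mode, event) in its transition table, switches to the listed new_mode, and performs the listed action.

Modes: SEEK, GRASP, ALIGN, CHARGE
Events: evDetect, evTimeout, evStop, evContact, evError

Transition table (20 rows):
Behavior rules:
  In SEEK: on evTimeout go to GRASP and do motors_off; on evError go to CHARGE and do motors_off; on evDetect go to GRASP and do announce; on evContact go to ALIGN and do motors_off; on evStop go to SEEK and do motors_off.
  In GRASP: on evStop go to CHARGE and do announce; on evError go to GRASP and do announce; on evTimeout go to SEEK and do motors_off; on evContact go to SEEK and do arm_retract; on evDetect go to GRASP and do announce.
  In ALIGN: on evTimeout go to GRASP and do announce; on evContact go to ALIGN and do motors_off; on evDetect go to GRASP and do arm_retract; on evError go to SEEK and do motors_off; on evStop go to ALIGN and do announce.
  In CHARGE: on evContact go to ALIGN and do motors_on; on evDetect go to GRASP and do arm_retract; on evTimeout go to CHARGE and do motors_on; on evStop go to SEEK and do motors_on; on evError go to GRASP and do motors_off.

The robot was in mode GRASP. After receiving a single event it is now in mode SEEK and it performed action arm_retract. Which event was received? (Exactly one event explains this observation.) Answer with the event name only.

try evDetect: (GRASP, evDetect) → (GRASP, announce)
try evTimeout: (GRASP, evTimeout) → (SEEK, motors_off)
try evStop: (GRASP, evStop) → (CHARGE, announce)
try evContact: (GRASP, evContact) → (SEEK, arm_retract)  ← matches
try evError: (GRASP, evError) → (GRASP, announce)

evContact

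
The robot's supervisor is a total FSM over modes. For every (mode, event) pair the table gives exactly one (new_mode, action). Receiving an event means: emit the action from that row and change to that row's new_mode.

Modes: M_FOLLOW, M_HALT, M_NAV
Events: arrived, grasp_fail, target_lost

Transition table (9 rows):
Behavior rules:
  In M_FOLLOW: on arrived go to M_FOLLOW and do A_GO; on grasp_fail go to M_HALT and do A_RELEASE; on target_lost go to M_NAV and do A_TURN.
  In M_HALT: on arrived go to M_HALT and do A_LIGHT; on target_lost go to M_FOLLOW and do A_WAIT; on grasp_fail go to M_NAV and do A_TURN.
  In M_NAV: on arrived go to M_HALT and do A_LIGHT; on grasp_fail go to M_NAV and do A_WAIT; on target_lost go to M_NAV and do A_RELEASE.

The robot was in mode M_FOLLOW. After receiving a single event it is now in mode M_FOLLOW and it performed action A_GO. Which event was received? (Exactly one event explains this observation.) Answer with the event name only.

try arrived: (M_FOLLOW, arrived) → (M_FOLLOW, A_GO)  ← matches
try grasp_fail: (M_FOLLOW, grasp_fail) → (M_HALT, A_RELEASE)
try target_lost: (M_FOLLOW, target_lost) → (M_NAV, A_TURN)

arrived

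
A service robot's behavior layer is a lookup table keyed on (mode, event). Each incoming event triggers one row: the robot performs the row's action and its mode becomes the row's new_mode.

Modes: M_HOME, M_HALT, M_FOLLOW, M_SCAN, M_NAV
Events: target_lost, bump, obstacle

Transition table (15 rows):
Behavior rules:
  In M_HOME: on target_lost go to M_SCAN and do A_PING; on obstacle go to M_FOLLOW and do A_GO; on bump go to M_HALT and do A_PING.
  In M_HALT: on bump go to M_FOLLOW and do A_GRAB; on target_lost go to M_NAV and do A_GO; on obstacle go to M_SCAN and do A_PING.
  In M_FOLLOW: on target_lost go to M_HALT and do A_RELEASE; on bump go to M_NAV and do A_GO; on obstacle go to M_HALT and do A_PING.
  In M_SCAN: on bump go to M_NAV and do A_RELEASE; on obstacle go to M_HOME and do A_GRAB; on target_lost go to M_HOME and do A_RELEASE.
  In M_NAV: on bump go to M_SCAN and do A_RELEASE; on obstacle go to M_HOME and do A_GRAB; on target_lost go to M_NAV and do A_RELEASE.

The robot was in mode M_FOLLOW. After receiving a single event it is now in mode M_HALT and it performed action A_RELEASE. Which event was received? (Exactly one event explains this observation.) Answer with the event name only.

target_lost

try target_lost: (M_FOLLOW, target_lost) → (M_HALT, A_RELEASE)  ← matches
try bump: (M_FOLLOW, bump) → (M_NAV, A_GO)
try obstacle: (M_FOLLOW, obstacle) → (M_HALT, A_PING)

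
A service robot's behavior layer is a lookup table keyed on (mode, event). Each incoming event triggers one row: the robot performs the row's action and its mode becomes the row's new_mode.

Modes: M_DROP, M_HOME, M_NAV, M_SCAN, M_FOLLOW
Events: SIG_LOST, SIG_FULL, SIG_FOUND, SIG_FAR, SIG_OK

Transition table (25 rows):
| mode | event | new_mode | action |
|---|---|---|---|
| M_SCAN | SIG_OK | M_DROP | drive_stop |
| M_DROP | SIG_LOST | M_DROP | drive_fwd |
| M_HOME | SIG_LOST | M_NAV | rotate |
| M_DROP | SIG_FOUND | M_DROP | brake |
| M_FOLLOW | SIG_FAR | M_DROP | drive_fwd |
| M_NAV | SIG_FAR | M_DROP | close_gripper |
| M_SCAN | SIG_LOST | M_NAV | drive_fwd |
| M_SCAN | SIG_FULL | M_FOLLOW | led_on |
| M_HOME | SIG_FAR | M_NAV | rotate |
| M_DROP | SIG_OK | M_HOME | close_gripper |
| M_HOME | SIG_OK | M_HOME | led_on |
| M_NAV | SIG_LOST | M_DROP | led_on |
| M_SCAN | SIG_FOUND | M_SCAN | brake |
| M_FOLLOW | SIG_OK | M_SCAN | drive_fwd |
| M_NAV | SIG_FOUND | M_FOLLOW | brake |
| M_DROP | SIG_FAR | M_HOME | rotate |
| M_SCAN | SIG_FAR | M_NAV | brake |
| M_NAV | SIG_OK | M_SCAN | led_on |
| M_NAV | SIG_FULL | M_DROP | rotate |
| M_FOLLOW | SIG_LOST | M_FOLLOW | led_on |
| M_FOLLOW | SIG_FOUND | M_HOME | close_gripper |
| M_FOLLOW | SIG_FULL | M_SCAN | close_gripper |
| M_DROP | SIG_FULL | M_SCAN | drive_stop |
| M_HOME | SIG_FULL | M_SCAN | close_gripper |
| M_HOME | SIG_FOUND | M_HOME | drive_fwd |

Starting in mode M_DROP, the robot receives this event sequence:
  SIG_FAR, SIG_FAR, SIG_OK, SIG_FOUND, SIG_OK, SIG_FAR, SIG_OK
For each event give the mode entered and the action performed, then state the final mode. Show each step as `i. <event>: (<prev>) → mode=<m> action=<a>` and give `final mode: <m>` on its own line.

final mode: M_HOME

1. SIG_FAR: (M_DROP) → mode=M_HOME action=rotate
2. SIG_FAR: (M_HOME) → mode=M_NAV action=rotate
3. SIG_OK: (M_NAV) → mode=M_SCAN action=led_on
4. SIG_FOUND: (M_SCAN) → mode=M_SCAN action=brake
5. SIG_OK: (M_SCAN) → mode=M_DROP action=drive_stop
6. SIG_FAR: (M_DROP) → mode=M_HOME action=rotate
7. SIG_OK: (M_HOME) → mode=M_HOME action=led_on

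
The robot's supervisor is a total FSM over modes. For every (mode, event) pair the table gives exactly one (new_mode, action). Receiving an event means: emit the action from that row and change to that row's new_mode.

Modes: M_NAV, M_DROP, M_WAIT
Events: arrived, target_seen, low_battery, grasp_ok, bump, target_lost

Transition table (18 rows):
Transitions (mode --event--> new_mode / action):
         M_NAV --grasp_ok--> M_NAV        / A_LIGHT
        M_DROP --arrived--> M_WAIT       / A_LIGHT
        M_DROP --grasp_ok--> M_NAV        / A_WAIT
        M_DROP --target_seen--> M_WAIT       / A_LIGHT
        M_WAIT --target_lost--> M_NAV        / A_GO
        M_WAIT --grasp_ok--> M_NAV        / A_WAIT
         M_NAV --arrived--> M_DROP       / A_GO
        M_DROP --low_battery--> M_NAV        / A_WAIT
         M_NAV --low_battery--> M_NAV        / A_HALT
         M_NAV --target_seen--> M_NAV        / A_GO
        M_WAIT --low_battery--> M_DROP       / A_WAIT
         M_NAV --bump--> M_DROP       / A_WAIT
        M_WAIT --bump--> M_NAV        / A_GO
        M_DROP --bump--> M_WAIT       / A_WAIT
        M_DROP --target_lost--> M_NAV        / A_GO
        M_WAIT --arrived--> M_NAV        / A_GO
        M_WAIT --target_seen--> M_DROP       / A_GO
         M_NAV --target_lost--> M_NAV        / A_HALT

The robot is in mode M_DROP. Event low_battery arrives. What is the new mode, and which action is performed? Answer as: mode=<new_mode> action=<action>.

mode=M_NAV action=A_WAIT

current mode = M_DROP; filter table to that mode:
  (M_DROP, arrived) → (M_WAIT, A_LIGHT)
  (M_DROP, grasp_ok) → (M_NAV, A_WAIT)
  (M_DROP, target_seen) → (M_WAIT, A_LIGHT)
  (M_DROP, low_battery) → (M_NAV, A_WAIT)  ← event matches
  (M_DROP, bump) → (M_WAIT, A_WAIT)
  (M_DROP, target_lost) → (M_NAV, A_GO)
event = low_battery selects (M_NAV, A_WAIT)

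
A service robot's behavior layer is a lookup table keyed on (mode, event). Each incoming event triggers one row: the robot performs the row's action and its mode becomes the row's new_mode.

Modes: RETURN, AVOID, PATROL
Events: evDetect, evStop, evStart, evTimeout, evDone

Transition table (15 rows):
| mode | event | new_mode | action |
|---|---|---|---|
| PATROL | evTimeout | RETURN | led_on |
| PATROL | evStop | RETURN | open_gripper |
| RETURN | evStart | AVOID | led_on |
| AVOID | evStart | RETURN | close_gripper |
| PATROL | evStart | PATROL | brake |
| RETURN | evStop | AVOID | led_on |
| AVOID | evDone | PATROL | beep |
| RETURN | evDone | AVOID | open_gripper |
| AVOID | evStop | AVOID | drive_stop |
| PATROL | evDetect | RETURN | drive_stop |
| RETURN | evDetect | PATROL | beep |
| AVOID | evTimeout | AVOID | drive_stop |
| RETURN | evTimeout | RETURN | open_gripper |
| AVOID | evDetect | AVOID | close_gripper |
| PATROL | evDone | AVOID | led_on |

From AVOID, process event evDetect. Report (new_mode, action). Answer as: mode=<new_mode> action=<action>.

current mode = AVOID; filter table to that mode:
  (AVOID, evStart) → (RETURN, close_gripper)
  (AVOID, evDone) → (PATROL, beep)
  (AVOID, evStop) → (AVOID, drive_stop)
  (AVOID, evTimeout) → (AVOID, drive_stop)
  (AVOID, evDetect) → (AVOID, close_gripper)  ← event matches
event = evDetect selects (AVOID, close_gripper)

mode=AVOID action=close_gripper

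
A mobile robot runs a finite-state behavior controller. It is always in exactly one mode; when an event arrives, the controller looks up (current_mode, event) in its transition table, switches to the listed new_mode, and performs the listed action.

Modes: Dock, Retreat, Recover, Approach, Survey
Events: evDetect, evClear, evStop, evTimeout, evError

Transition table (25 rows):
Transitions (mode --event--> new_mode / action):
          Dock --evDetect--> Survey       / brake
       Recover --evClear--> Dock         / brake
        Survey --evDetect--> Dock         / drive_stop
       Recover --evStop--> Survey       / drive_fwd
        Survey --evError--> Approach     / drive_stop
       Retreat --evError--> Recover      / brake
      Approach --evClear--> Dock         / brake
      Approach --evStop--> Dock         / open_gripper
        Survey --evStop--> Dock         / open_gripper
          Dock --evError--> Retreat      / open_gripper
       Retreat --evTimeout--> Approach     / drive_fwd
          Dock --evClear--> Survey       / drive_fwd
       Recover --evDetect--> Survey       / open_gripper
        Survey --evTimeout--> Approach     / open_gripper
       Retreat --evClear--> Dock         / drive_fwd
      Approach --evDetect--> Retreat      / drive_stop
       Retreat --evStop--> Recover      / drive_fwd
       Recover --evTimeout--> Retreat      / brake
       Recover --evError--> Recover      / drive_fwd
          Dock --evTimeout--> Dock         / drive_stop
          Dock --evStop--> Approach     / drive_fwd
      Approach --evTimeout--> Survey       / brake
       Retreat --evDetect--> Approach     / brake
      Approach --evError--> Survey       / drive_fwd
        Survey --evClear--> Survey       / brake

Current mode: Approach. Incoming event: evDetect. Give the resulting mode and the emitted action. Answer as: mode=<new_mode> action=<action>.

mode=Retreat action=drive_stop

current mode = Approach; filter table to that mode:
  (Approach, evClear) → (Dock, brake)
  (Approach, evStop) → (Dock, open_gripper)
  (Approach, evDetect) → (Retreat, drive_stop)  ← event matches
  (Approach, evTimeout) → (Survey, brake)
  (Approach, evError) → (Survey, drive_fwd)
event = evDetect selects (Retreat, drive_stop)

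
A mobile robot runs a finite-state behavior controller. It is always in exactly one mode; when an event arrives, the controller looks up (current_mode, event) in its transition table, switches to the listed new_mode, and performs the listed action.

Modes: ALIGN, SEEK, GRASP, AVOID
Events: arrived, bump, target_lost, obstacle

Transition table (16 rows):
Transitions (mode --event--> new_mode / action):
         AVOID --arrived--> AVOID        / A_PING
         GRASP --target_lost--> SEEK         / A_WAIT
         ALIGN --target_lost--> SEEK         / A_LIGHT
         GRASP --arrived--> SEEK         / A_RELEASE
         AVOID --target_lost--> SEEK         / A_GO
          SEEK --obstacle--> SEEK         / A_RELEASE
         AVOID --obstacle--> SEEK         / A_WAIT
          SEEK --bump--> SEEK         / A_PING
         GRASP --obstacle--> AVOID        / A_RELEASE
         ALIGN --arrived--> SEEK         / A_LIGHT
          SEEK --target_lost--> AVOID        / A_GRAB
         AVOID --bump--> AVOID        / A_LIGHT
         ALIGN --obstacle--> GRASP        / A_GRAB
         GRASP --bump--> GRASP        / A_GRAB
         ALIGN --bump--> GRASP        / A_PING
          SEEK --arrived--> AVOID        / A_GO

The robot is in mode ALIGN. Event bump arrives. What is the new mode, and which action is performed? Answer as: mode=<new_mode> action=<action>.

mode=GRASP action=A_PING

current mode = ALIGN; filter table to that mode:
  (ALIGN, target_lost) → (SEEK, A_LIGHT)
  (ALIGN, arrived) → (SEEK, A_LIGHT)
  (ALIGN, obstacle) → (GRASP, A_GRAB)
  (ALIGN, bump) → (GRASP, A_PING)  ← event matches
event = bump selects (GRASP, A_PING)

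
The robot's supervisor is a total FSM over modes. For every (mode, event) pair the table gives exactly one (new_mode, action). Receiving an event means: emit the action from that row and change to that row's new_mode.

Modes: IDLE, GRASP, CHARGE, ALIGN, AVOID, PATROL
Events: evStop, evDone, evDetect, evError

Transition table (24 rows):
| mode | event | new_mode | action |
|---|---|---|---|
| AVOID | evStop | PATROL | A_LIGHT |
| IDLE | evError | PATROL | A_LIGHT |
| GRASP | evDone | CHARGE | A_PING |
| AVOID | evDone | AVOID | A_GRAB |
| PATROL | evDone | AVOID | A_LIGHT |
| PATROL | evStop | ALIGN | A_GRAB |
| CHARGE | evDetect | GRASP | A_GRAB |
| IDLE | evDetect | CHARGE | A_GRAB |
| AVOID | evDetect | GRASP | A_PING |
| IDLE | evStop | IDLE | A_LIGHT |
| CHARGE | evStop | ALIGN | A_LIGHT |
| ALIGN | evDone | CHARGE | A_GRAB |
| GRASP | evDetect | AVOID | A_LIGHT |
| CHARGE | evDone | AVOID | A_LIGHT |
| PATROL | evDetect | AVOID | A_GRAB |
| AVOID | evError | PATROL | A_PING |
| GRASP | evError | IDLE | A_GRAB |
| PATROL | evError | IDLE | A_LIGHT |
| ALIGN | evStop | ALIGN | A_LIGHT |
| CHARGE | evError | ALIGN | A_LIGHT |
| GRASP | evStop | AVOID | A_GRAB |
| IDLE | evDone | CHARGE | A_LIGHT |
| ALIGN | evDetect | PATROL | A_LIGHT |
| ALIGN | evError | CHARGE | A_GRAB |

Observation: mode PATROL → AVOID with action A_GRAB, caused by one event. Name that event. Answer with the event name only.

try evStop: (PATROL, evStop) → (ALIGN, A_GRAB)
try evDone: (PATROL, evDone) → (AVOID, A_LIGHT)
try evDetect: (PATROL, evDetect) → (AVOID, A_GRAB)  ← matches
try evError: (PATROL, evError) → (IDLE, A_LIGHT)

evDetect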